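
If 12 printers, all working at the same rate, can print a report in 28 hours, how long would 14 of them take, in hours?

24 hours

Total work is 12·28 = 336 printer-hours.
With 14 printers: 336/14 = 24 hours.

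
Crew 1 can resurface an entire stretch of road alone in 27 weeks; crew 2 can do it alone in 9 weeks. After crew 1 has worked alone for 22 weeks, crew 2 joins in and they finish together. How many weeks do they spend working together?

In 22 weeks crew 1 does 22/27 of the job, leaving 5/27.
Crew 1 and crew 2 together work at 4/27 per week, so finishing takes 5/27 ÷ 4/27 = 5/4 weeks.

5/4 weeks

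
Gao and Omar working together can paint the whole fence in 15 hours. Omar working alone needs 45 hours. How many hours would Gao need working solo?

45/2 hours

Combined rate is 1/15 per hour.
Known contribution: 1/45 per hour.
So Gao's rate is 1/15 − 1/45 = 2/45, meaning 45/2 hours alone.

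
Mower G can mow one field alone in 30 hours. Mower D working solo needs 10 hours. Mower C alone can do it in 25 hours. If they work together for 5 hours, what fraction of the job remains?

2/15

Combined rate: 1/30 + 1/10 + 1/25 = (5 + 15 + 6)/150 = 26/150 = 13/75 per hour.
In 5 hours they complete 5·13/75 = 13/15 of the job.
So 2/15 remains.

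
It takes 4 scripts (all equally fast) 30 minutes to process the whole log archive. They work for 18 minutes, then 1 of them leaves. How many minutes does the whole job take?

34 minutes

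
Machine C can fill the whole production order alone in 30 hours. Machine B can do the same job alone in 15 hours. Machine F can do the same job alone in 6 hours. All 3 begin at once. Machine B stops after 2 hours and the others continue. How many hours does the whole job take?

13/3 hours

In the first 2 hours the combined rate is 4/15, so 8/15 of the job is done, leaving 7/15.
After machine B leaves the rate is 1/5 per hour; the remaining 7/15 takes 7/3 hours.
Total = 2 + 7/3 = 13/3 hours.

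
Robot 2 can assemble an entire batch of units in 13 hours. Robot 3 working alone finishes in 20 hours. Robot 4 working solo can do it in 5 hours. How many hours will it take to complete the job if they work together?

52/17 hours

Combined rate: 1/13 + 1/20 + 1/5 = (20 + 13 + 52)/260 = 85/260 = 17/52 per hour.
Time = 1 ÷ (17/52) = 52/17 hours.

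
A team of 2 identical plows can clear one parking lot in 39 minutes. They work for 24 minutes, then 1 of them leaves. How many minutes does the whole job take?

54 minutes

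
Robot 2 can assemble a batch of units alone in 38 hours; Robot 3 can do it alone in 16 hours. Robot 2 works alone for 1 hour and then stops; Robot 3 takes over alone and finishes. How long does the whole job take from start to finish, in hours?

315/19 hours

In 1 hour Robot 2 does 1/38 of the job, leaving 37/38.
Robot 3 works at 1/16 per hour, so finishing takes 37/38 ÷ 1/16 = 296/19 hours.
Total time = 1 + 296/19 = 315/19 hours.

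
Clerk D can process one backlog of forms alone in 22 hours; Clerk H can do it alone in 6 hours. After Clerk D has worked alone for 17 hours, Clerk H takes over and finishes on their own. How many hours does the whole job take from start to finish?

202/11 hours

In 17 hours Clerk D does 17/22 of the job, leaving 5/22.
Clerk H works at 1/6 per hour, so finishing takes 5/22 ÷ 1/6 = 15/11 hours.
Total time = 17 + 15/11 = 202/11 hours.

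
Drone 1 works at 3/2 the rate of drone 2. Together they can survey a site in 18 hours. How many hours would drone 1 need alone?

30 hours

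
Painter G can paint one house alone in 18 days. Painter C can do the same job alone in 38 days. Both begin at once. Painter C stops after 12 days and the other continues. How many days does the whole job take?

In the first 12 days the combined rate is 14/171, so 56/57 of the job is done, leaving 1/57.
After painter C leaves the rate is 1/18 per day; the remaining 1/57 takes 6/19 days.
Total = 12 + 6/19 = 234/19 days.

234/19 days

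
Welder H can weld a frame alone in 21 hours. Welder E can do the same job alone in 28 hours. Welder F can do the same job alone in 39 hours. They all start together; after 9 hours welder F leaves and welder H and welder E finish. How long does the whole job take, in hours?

120/13 hours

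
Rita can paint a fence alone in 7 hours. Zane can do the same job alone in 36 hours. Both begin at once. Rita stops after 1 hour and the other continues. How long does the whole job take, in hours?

216/7 hours

In the first 1 hour the combined rate is 43/252, so 43/252 of the job is done, leaving 209/252.
After Rita leaves the rate is 1/36 per hour; the remaining 209/252 takes 209/7 hours.
Total = 1 + 209/7 = 216/7 hours.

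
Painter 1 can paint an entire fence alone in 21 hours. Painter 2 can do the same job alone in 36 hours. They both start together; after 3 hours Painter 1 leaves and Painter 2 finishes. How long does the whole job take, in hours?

216/7 hours

In the first 3 hours the combined rate is 19/252, so 19/84 of the job is done, leaving 65/84.
After Painter 1 leaves the rate is 1/36 per hour; the remaining 65/84 takes 195/7 hours.
Total = 3 + 195/7 = 216/7 hours.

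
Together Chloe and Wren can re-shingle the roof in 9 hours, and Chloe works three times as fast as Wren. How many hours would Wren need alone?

36 hours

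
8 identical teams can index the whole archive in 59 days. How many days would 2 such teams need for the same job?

Total work is 8·59 = 472 team-days.
With 2 teams: 472/2 = 236 days.

236 days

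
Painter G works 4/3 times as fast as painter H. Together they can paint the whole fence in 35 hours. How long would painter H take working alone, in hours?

245/3 hours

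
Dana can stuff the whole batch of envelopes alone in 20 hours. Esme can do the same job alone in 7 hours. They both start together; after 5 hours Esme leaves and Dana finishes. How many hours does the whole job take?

40/7 hours

In the first 5 hours the combined rate is 27/140, so 27/28 of the job is done, leaving 1/28.
After Esme leaves the rate is 1/20 per hour; the remaining 1/28 takes 5/7 hours.
Total = 5 + 5/7 = 40/7 hours.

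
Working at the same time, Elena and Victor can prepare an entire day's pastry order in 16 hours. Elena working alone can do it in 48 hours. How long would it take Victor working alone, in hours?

24 hours

Combined rate is 1/16 per hour.
Known contribution: 1/48 per hour.
So Victor's rate is 1/16 − 1/48 = 1/24, meaning 24 hours alone.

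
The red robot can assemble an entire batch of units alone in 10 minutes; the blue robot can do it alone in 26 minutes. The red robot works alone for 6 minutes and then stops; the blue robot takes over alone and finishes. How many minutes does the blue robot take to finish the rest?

52/5 minutes

In 6 minutes the red robot does 6/10 = 3/5 of the job, leaving 2/5.
The blue robot works at 1/26 per minute, so finishing takes 2/5 ÷ 1/26 = 52/5 minutes.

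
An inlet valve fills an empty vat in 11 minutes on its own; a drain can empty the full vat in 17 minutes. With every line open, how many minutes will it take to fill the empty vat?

Net rate = 1/11 − 1/17 = (17 − 11)/187 = 6/187 per minute.
Filling time = 1 ÷ (6/187) = 187/6 minutes.

187/6 minutes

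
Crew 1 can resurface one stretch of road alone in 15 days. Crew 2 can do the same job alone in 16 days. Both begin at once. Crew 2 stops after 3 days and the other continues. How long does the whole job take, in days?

In the first 3 days the combined rate is 31/240, so 31/80 of the job is done, leaving 49/80.
After crew 2 leaves the rate is 1/15 per day; the remaining 49/80 takes 147/16 days.
Total = 3 + 147/16 = 195/16 days.

195/16 days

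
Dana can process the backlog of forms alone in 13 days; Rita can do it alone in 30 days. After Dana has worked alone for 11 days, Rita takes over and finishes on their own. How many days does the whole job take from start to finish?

203/13 days

In 11 days Dana does 11/13 of the job, leaving 2/13.
Rita works at 1/30 per day, so finishing takes 2/13 ÷ 1/30 = 60/13 days.
Total time = 11 + 60/13 = 203/13 days.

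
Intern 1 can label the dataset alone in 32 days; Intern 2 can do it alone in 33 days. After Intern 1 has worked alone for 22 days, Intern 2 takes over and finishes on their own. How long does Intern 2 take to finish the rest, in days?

165/16 days

In 22 days Intern 1 does 22/32 = 11/16 of the job, leaving 5/16.
Intern 2 works at 1/33 per day, so finishing takes 5/16 ÷ 1/33 = 165/16 days.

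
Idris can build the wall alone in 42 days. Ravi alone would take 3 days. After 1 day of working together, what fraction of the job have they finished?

Combined rate: 1/42 + 1/3 = (1 + 14)/42 = 15/42 = 5/14 per day.
In 1 day they complete 1·5/14 = 5/14 of the job.

5/14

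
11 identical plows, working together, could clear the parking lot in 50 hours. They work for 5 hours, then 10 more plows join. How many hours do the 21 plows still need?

One plow does 1/550 of the job per hour.
After 5 hours with 11 plows, 1/10 is done (9/10 left).
With 21 plows the rate is 21/550, so the rest takes 9/10 ÷ 21/550 = 165/7 hours.

165/7 hours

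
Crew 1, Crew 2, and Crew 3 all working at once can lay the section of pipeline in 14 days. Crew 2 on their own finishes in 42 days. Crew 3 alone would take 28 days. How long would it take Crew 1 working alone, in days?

Combined rate is 1/14 per day.
Known contribution: 1/42 + 1/28 = (2 + 3)/84 = 5/84 per day.
So Crew 1's rate is 1/14 − 5/84 = 1/84, meaning 84 days alone.

84 days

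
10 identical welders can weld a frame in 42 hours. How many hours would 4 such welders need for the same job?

105 hours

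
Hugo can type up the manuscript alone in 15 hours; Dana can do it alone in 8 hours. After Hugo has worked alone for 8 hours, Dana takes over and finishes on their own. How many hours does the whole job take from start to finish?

In 8 hours Hugo does 8/15 of the job, leaving 7/15.
Dana works at 1/8 per hour, so finishing takes 7/15 ÷ 1/8 = 56/15 hours.
Total time = 8 + 56/15 = 176/15 hours.

176/15 hours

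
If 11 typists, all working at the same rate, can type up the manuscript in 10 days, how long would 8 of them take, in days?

55/4 days

Total work is 11·10 = 110 typist-days.
With 8 typists: 110/8 = 55/4 days.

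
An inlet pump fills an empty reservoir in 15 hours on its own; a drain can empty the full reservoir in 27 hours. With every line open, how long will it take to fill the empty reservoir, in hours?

Net rate = 1/15 − 1/27 = (9 − 5)/135 = 4/135 per hour.
Filling time = 1 ÷ (4/135) = 135/4 hours.

135/4 hours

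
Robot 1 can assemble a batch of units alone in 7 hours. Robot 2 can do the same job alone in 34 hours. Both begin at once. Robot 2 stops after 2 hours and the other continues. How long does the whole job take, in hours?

112/17 hours

In the first 2 hours the combined rate is 41/238, so 41/119 of the job is done, leaving 78/119.
After robot 2 leaves the rate is 1/7 per hour; the remaining 78/119 takes 78/17 hours.
Total = 2 + 78/17 = 112/17 hours.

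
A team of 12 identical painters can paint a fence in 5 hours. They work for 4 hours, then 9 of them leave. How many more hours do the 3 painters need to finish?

One painter does 1/60 of the job per hour.
After 4 hours with 12 painters, 4/5 is done (1/5 left).
With 3 painters the rate is 3/60 = 1/20, so the rest takes 1/5 ÷ 1/20 = 4 hours.

4 hours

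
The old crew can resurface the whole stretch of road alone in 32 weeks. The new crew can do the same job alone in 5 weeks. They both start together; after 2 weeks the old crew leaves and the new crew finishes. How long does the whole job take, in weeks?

75/16 weeks

In the first 2 weeks the combined rate is 37/160, so 37/80 of the job is done, leaving 43/80.
After the old crew leaves the rate is 1/5 per week; the remaining 43/80 takes 43/16 weeks.
Total = 2 + 43/16 = 75/16 weeks.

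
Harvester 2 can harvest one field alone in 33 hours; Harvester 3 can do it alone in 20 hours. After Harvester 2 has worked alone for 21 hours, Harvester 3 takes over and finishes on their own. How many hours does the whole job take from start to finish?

311/11 hours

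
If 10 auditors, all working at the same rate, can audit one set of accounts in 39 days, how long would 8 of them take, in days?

Total work is 10·39 = 390 auditor-days.
With 8 auditors: 390/8 = 195/4 days.

195/4 days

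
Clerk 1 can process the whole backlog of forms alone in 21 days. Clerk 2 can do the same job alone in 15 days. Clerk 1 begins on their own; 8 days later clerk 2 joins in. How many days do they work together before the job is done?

In the first 8 days clerk 1 alone does 8/21 of the job, leaving 13/21.
Once everyone is working, combined rate: 1/21 + 1/15 = (5 + 7)/105 = 12/105 = 4/35 per day.
Remaining 13/21 at 4/35 per day takes 65/12 days.

65/12 days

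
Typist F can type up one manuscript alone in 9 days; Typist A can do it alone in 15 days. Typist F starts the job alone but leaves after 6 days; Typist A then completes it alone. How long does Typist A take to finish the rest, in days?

5 days

In 6 days Typist F does 6/9 = 2/3 of the job, leaving 1/3.
Typist A works at 1/15 per day, so finishing takes 1/3 ÷ 1/15 = 5 days.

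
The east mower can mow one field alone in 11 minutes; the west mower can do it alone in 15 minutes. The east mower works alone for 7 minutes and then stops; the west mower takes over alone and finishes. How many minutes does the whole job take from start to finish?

In 7 minutes the east mower does 7/11 of the job, leaving 4/11.
The west mower works at 1/15 per minute, so finishing takes 4/11 ÷ 1/15 = 60/11 minutes.
Total time = 7 + 60/11 = 137/11 minutes.

137/11 minutes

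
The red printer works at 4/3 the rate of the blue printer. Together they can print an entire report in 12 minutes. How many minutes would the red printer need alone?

Let the blue printer's rate be r; then the red printer's rate is (4/3)r, so together (4/3 + 1)r = (7/3)r = 1/12.
Thus r = 1/28 per minute.
The blue printer alone: 28 minutes; the red printer alone: 21 minutes.

21 minutes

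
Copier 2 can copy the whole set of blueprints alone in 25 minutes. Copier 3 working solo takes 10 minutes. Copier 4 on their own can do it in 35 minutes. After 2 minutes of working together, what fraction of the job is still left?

Combined rate: 1/25 + 1/10 + 1/35 = (14 + 35 + 10)/350 = 59/350 per minute.
In 2 minutes they complete 2·59/350 = 59/175 of the job.
So 116/175 remains.

116/175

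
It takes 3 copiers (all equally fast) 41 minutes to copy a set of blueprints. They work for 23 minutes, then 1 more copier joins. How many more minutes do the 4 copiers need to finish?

27/2 minutes

One copier does 1/123 of the job per minute.
After 23 minutes with 3 copiers, 23/41 is done (18/41 left).
With 4 copiers the rate is 4/123, so the rest takes 18/41 ÷ 4/123 = 27/2 minutes.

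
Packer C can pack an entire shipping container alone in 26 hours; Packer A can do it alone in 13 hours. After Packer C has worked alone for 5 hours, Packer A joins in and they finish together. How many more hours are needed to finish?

7 hours

In 5 hours Packer C does 5/26 of the job, leaving 21/26.
Packer C and Packer A together work at 3/26 per hour, so finishing takes 21/26 ÷ 3/26 = 7 hours.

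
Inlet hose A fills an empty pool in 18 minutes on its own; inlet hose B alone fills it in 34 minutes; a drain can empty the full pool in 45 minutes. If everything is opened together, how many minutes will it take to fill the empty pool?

Net rate = 1/18 + 1/34 − 1/45 = (85 + 45 − 34)/1530 = 96/1530 = 16/255 per minute.
Filling time = 1 ÷ (16/255) = 255/16 minutes.

255/16 minutes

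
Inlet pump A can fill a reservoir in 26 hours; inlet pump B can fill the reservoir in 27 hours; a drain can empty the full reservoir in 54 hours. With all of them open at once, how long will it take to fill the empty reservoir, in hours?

Net rate = 1/26 + 1/27 − 1/54 = (27 + 26 − 13)/702 = 40/702 = 20/351 per hour.
Filling time = 1 ÷ (20/351) = 351/20 hours.

351/20 hours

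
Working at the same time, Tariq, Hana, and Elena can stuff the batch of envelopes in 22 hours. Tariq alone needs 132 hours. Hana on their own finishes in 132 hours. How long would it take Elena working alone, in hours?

33 hours

Combined rate is 1/22 per hour.
Known contribution: 1/132 + 1/132 = (1 + 1)/132 = 2/132 = 1/66 per hour.
So Elena's rate is 1/22 − 1/66 = 1/33, meaning 33 hours alone.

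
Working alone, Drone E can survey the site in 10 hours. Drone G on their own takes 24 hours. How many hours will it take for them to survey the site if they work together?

120/17 hours

With two workers the combined time is the product over the sum: 10·24/(10+24) = 240/34 = 120/17 hours.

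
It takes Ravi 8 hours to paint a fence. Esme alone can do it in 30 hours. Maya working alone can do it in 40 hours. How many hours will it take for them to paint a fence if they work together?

Combined rate: 1/8 + 1/30 + 1/40 = (15 + 4 + 3)/120 = 22/120 = 11/60 per hour.
Time = 1 ÷ (11/60) = 60/11 hours.

60/11 hours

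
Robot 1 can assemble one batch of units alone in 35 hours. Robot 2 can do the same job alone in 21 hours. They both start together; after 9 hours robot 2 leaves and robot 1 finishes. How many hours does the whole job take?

In the first 9 hours the combined rate is 8/105, so 24/35 of the job is done, leaving 11/35.
After robot 2 leaves the rate is 1/35 per hour; the remaining 11/35 takes 11 hours.
Total = 9 + 11 = 20 hours.

20 hours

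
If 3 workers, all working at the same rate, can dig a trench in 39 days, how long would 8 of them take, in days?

117/8 days

Total work is 3·39 = 117 worker-days.
With 8 workers: 117/8 days.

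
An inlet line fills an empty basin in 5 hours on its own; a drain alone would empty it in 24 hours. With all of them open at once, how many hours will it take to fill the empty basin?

Net rate = 1/5 − 1/24 = (24 − 5)/120 = 19/120 per hour.
Filling time = 1 ÷ (19/120) = 120/19 hours.

120/19 hours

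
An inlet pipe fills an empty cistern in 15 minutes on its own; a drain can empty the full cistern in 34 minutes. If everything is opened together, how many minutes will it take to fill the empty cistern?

510/19 minutes

Net rate = 1/15 − 1/34 = (34 − 15)/510 = 19/510 per minute.
Filling time = 1 ÷ (19/510) = 510/19 minutes.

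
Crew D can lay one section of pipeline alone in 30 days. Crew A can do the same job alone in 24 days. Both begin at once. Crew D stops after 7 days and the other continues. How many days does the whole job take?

92/5 days

In the first 7 days the combined rate is 3/40, so 21/40 of the job is done, leaving 19/40.
After Crew D leaves the rate is 1/24 per day; the remaining 19/40 takes 57/5 days.
Total = 7 + 57/5 = 92/5 days.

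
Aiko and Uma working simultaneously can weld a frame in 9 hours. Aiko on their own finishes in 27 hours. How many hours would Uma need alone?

27/2 hours

Combined rate is 1/9 per hour.
Known contribution: 1/27 per hour.
So Uma's rate is 1/9 − 1/27 = 2/27, meaning 27/2 hours alone.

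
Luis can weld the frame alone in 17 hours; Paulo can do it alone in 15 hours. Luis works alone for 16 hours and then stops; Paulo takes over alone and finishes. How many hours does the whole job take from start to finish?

287/17 hours

In 16 hours Luis does 16/17 of the job, leaving 1/17.
Paulo works at 1/15 per hour, so finishing takes 1/17 ÷ 1/15 = 15/17 hours.
Total time = 16 + 15/17 = 287/17 hours.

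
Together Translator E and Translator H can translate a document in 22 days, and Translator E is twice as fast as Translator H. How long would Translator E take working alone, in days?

Let Translator H's rate be r; then Translator E's rate is 2r, so together (2 + 1)r = 3r = 1/22.
Thus r = 1/66 per day.
Translator H alone: 66 days; Translator E alone: 33 days.

33 days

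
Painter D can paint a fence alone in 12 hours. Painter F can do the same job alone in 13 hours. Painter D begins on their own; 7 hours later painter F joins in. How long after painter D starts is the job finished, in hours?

48/5 hours

In the first 7 hours painter D alone does 7/12 of the job, leaving 5/12.
Once everyone is working, combined rate: 1/12 + 1/13 = (13 + 12)/156 = 25/156 per hour.
Remaining 5/12 at 25/156 per hour takes 13/5 hours.
Total from the start = 7 + 13/5 = 48/5 hours.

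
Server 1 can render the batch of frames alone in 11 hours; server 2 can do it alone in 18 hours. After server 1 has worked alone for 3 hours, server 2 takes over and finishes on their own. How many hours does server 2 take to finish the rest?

In 3 hours server 1 does 3/11 of the job, leaving 8/11.
Server 2 works at 1/18 per hour, so finishing takes 8/11 ÷ 1/18 = 144/11 hours.

144/11 hours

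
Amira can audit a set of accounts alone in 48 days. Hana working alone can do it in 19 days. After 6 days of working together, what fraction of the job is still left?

Combined rate: 1/48 + 1/19 = (19 + 48)/912 = 67/912 per day.
In 6 days they complete 6·67/912 = 67/152 of the job.
So 85/152 remains.

85/152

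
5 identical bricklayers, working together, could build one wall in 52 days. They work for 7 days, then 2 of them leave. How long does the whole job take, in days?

82 days

One bricklayer does 1/260 of the job per day.
After 7 days with 5 bricklayers, 7/52 is done (45/52 left).
With 3 bricklayers the rate is 3/260, so the rest takes 45/52 ÷ 3/260 = 75 days.
Total = 7 + 75 = 82 days.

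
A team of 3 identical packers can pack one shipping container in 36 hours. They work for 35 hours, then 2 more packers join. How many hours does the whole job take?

178/5 hours

One packer does 1/108 of the job per hour.
After 35 hours with 3 packers, 35/36 is done (1/36 left).
With 5 packers the rate is 5/108, so the rest takes 1/36 ÷ 5/108 = 3/5 hours.
Total = 35 + 3/5 = 178/5 hours.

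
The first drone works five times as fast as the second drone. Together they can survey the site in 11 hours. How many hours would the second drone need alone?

Let the second drone's rate be r; then the first drone's rate is 5r, so together (5 + 1)r = 6r = 1/11.
Thus r = 1/66 per hour.
The second drone alone: 66 hours; the first drone alone: 66/5 hours.

66 hours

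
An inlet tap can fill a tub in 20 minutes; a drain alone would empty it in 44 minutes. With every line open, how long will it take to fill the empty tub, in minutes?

Net rate = 1/20 − 1/44 = (11 − 5)/220 = 6/220 = 3/110 per minute.
Filling time = 1 ÷ (3/110) = 110/3 minutes.

110/3 minutes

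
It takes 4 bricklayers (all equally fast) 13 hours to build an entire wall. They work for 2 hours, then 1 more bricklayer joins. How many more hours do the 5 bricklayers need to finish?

44/5 hours

One bricklayer does 1/52 of the job per hour.
After 2 hours with 4 bricklayers, 2/13 is done (11/13 left).
With 5 bricklayers the rate is 5/52, so the rest takes 11/13 ÷ 5/52 = 44/5 hours.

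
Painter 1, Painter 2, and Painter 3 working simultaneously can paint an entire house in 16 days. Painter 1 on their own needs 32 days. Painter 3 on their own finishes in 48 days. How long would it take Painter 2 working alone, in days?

96 days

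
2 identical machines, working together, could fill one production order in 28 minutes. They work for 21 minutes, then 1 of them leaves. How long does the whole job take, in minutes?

One machine does 1/56 of the job per minute.
After 21 minutes with 2 machines, 3/4 is done (1/4 left).
With 1 machine the rate is 1/56, so the rest takes 1/4 ÷ 1/56 = 14 minutes.
Total = 21 + 14 = 35 minutes.

35 minutes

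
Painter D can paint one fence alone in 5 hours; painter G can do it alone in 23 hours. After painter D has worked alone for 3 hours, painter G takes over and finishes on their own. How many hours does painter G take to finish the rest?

46/5 hours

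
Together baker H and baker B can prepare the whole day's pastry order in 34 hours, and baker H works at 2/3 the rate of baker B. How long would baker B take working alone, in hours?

Let baker B's rate be r; then baker H's rate is (2/3)r, so together (2/3 + 1)r = (5/3)r = 1/34.
Thus r = 3/170 per hour.
Baker B alone: 170/3 hours; baker H alone: 85 hours.

170/3 hours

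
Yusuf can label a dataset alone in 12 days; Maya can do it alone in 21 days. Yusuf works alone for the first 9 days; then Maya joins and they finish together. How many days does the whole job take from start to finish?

In 9 days Yusuf does 9/12 = 3/4 of the job, leaving 1/4.
Yusuf and Maya together work at 11/84 per day, so finishing takes 1/4 ÷ 11/84 = 21/11 days.
Total time = 9 + 21/11 = 120/11 days.

120/11 days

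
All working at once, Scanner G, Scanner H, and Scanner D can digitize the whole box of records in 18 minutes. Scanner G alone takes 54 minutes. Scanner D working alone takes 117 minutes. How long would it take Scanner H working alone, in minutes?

351/10 minutes

Combined rate is 1/18 per minute.
Known contribution: 1/54 + 1/117 = (13 + 6)/702 = 19/702 per minute.
So Scanner H's rate is 1/18 − 19/702 = 10/351, meaning 351/10 minutes alone.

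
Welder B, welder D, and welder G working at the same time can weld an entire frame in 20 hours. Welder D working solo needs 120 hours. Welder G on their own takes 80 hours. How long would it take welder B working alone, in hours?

Combined rate is 1/20 per hour.
Known contribution: 1/120 + 1/80 = (2 + 3)/240 = 5/240 = 1/48 per hour.
So welder B's rate is 1/20 − 1/48 = 7/240, meaning 240/7 hours alone.

240/7 hours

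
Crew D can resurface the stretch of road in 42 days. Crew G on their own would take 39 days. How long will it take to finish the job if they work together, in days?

182/9 days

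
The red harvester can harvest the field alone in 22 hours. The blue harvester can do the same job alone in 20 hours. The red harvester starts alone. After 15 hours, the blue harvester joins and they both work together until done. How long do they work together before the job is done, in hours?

In the first 15 hours the red harvester alone does 15/22 of the job, leaving 7/22.
Once everyone is working, combined rate: 1/22 + 1/20 = (10 + 11)/220 = 21/220 per hour.
Remaining 7/22 at 21/220 per hour takes 10/3 hours.

10/3 hours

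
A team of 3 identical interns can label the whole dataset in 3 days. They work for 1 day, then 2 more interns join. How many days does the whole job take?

One intern does 1/9 of the job per day.
After 1 day with 3 interns, 1/3 is done (2/3 left).
With 5 interns the rate is 5/9, so the rest takes 2/3 ÷ 5/9 = 6/5 days.
Total = 1 + 6/5 = 11/5 days.

11/5 days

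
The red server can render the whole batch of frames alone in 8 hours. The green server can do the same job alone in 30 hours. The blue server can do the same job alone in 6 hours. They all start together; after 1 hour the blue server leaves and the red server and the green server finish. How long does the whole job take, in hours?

In the first 1 hour the combined rate is 13/40, so 13/40 of the job is done, leaving 27/40.
After the blue server leaves the rate is 19/120 per hour; the remaining 27/40 takes 81/19 hours.
Total = 1 + 81/19 = 100/19 hours.

100/19 hours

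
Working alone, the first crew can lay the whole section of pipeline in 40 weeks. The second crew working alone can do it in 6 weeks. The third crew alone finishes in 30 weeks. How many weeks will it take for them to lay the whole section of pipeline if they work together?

40/9 weeks

Combined rate: 1/40 + 1/6 + 1/30 = (3 + 20 + 4)/120 = 27/120 = 9/40 per week.
Time = 1 ÷ (9/40) = 40/9 weeks.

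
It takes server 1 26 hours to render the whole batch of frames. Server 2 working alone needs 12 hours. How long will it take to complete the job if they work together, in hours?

Combined rate: 1/26 + 1/12 = (6 + 13)/156 = 19/156 per hour.
Time = 1 ÷ (19/156) = 156/19 hours.

156/19 hours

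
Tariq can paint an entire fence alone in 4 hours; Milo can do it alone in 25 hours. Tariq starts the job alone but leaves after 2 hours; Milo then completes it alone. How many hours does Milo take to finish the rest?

In 2 hours Tariq does 2/4 = 1/2 of the job, leaving 1/2.
Milo works at 1/25 per hour, so finishing takes 1/2 ÷ 1/25 = 25/2 hours.

25/2 hours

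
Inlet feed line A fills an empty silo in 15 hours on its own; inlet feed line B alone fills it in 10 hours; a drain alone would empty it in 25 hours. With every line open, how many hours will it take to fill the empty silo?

Net rate = 1/15 + 1/10 − 1/25 = (10 + 15 − 6)/150 = 19/150 per hour.
Filling time = 1 ÷ (19/150) = 150/19 hours.

150/19 hours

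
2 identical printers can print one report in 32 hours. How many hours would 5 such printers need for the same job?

64/5 hours

Total work is 2·32 = 64 printer-hours.
With 5 printers: 64/5 hours.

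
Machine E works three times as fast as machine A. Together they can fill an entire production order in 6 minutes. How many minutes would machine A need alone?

24 minutes

Let machine A's rate be r; then machine E's rate is 3r, so together (3 + 1)r = 4r = 1/6.
Thus r = 1/24 per minute.
Machine A alone: 24 minutes; machine E alone: 8 minutes.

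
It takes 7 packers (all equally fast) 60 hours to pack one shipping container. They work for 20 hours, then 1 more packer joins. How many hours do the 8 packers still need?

35 hours

One packer does 1/420 of the job per hour.
After 20 hours with 7 packers, 1/3 is done (2/3 left).
With 8 packers the rate is 8/420 = 2/105, so the rest takes 2/3 ÷ 2/105 = 35 hours.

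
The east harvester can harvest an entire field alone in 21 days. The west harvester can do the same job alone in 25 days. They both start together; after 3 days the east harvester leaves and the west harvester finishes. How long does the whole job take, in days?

In the first 3 days the combined rate is 46/525, so 46/175 of the job is done, leaving 129/175.
After the east harvester leaves the rate is 1/25 per day; the remaining 129/175 takes 129/7 days.
Total = 3 + 129/7 = 150/7 days.

150/7 days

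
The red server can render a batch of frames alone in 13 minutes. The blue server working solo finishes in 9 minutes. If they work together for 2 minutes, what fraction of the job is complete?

44/117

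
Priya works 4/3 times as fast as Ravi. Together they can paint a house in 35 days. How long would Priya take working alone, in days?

245/4 days

Let Ravi's rate be r; then Priya's rate is (4/3)r, so together (4/3 + 1)r = (7/3)r = 1/35.
Thus r = 3/245 per day.
Ravi alone: 245/3 days; Priya alone: 245/4 days.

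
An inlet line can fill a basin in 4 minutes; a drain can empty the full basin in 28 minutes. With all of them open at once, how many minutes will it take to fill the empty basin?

Net rate = 1/4 − 1/28 = (7 − 1)/28 = 6/28 = 3/14 per minute.
Filling time = 1 ÷ (3/14) = 14/3 minutes.

14/3 minutes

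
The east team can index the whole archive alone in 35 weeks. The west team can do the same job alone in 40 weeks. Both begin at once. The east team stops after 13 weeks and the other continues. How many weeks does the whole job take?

In the first 13 weeks the combined rate is 3/56, so 39/56 of the job is done, leaving 17/56.
After the east team leaves the rate is 1/40 per week; the remaining 17/56 takes 85/7 weeks.
Total = 13 + 85/7 = 176/7 weeks.

176/7 weeks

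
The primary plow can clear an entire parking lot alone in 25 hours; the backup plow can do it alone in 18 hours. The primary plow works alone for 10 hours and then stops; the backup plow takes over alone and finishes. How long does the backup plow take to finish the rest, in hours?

In 10 hours the primary plow does 10/25 = 2/5 of the job, leaving 3/5.
The backup plow works at 1/18 per hour, so finishing takes 3/5 ÷ 1/18 = 54/5 hours.

54/5 hours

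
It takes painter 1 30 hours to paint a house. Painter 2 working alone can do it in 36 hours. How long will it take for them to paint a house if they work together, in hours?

180/11 hours

Combined rate: 1/30 + 1/36 = (6 + 5)/180 = 11/180 per hour.
Time = 1 ÷ (11/180) = 180/11 hours.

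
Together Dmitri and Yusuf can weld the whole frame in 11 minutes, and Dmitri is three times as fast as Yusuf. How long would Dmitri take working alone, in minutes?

Let Yusuf's rate be r; then Dmitri's rate is 3r, so together (3 + 1)r = 4r = 1/11.
Thus r = 1/44 per minute.
Yusuf alone: 44 minutes; Dmitri alone: 44/3 minutes.

44/3 minutes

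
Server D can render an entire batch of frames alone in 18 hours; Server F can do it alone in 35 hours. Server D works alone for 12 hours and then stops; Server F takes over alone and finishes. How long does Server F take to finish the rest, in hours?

35/3 hours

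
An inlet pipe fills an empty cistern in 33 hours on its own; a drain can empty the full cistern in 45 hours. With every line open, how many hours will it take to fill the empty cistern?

Net rate = 1/33 − 1/45 = (15 − 11)/495 = 4/495 per hour.
Filling time = 1 ÷ (4/495) = 495/4 hours.

495/4 hours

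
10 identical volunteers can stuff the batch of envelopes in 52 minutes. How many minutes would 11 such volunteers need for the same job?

520/11 minutes

Total work is 10·52 = 520 volunteer-minutes.
With 11 volunteers: 520/11 minutes.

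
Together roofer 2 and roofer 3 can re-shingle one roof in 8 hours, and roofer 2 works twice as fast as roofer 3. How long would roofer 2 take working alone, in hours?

12 hours

Let roofer 3's rate be r; then roofer 2's rate is 2r, so together (2 + 1)r = 3r = 1/8.
Thus r = 1/24 per hour.
Roofer 3 alone: 24 hours; roofer 2 alone: 12 hours.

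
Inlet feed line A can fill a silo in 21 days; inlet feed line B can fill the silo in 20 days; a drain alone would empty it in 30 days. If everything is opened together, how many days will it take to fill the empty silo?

140/9 days

Net rate = 1/21 + 1/20 − 1/30 = (20 + 21 − 14)/420 = 27/420 = 9/140 per day.
Filling time = 1 ÷ (9/140) = 140/9 days.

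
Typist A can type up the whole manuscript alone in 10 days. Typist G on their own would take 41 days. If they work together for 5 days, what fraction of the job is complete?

Combined rate: 1/10 + 1/41 = (41 + 10)/410 = 51/410 per day.
In 5 days they complete 5·51/410 = 51/82 of the job.

51/82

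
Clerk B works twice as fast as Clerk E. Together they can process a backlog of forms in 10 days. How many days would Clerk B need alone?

15 days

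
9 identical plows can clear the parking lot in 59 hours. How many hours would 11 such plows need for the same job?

Total work is 9·59 = 531 plow-hours.
With 11 plows: 531/11 hours.

531/11 hours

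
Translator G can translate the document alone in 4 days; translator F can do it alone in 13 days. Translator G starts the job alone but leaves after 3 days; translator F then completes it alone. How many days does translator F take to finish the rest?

13/4 days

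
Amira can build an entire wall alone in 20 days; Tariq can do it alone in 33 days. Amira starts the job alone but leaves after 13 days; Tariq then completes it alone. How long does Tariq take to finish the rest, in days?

231/20 days

In 13 days Amira does 13/20 of the job, leaving 7/20.
Tariq works at 1/33 per day, so finishing takes 7/20 ÷ 1/33 = 231/20 days.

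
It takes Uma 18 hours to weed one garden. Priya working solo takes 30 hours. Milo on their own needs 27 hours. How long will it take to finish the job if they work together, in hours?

Combined rate: 1/18 + 1/30 + 1/27 = (15 + 9 + 10)/270 = 34/270 = 17/135 per hour.
Time = 1 ÷ (17/135) = 135/17 hours.

135/17 hours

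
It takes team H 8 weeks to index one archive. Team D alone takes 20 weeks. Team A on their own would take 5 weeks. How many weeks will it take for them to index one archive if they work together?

Combined rate: 1/8 + 1/20 + 1/5 = (5 + 2 + 8)/40 = 15/40 = 3/8 per week.
Time = 1 ÷ (3/8) = 8/3 weeks.

8/3 weeks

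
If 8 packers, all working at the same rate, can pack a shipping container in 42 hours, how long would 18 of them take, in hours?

56/3 hours

Total work is 8·42 = 336 packer-hours.
With 18 packers: 336/18 = 56/3 hours.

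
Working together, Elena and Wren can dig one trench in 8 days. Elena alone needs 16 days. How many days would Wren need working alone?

Combined rate is 1/8 per day.
Known contribution: 1/16 per day.
So Wren's rate is 1/8 − 1/16 = 1/16, meaning 16 days alone.

16 days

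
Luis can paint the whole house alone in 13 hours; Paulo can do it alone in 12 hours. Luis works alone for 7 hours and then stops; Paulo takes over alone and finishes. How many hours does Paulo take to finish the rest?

In 7 hours Luis does 7/13 of the job, leaving 6/13.
Paulo works at 1/12 per hour, so finishing takes 6/13 ÷ 1/12 = 72/13 hours.

72/13 hours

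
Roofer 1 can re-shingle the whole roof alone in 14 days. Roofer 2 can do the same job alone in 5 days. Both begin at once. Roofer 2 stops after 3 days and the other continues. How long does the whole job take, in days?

28/5 days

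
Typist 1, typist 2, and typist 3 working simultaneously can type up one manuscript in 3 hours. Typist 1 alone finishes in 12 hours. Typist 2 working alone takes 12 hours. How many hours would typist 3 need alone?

Combined rate is 1/3 per hour.
Known contribution: 1/12 + 1/12 = (1 + 1)/12 = 2/12 = 1/6 per hour.
So typist 3's rate is 1/3 − 1/6 = 1/6, meaning 6 hours alone.

6 hours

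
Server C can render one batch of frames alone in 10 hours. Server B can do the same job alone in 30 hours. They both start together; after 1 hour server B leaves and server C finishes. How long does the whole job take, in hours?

29/3 hours

In the first 1 hour the combined rate is 2/15, so 2/15 of the job is done, leaving 13/15.
After server B leaves the rate is 1/10 per hour; the remaining 13/15 takes 26/3 hours.
Total = 1 + 26/3 = 29/3 hours.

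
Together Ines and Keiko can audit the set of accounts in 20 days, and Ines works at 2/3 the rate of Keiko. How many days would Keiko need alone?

100/3 days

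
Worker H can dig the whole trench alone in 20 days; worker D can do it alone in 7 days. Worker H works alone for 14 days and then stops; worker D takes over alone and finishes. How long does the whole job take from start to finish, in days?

161/10 days

In 14 days worker H does 14/20 = 7/10 of the job, leaving 3/10.
Worker D works at 1/7 per day, so finishing takes 3/10 ÷ 1/7 = 21/10 days.
Total time = 14 + 21/10 = 161/10 days.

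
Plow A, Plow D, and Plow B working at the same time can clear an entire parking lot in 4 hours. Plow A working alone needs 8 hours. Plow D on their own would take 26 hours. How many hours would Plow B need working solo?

Combined rate is 1/4 per hour.
Known contribution: 1/8 + 1/26 = (13 + 4)/104 = 17/104 per hour.
So Plow B's rate is 1/4 − 17/104 = 9/104, meaning 104/9 hours alone.

104/9 hours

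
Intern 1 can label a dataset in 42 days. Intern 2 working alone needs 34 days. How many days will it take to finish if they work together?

With two workers the combined time is the product over the sum: 42·34/(42+34) = 1428/76 = 357/19 days.

357/19 days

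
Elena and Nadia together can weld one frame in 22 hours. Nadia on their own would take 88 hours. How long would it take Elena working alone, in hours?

88/3 hours

Combined rate is 1/22 per hour.
Known contribution: 1/88 per hour.
So Elena's rate is 1/22 − 1/88 = 3/88, meaning 88/3 hours alone.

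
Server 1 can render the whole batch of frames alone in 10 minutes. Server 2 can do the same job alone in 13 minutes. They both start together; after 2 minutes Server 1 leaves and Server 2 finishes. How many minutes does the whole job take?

In the first 2 minutes the combined rate is 23/130, so 23/65 of the job is done, leaving 42/65.
After Server 1 leaves the rate is 1/13 per minute; the remaining 42/65 takes 42/5 minutes.
Total = 2 + 42/5 = 52/5 minutes.

52/5 minutes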